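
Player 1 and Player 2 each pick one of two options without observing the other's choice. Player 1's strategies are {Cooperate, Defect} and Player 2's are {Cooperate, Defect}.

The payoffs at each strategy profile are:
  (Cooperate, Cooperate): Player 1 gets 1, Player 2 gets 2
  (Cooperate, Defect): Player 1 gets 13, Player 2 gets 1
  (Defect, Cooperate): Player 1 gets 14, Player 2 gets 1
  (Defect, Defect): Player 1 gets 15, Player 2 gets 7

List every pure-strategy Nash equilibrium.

(Defect, Defect)

(Cooperate, Cooperate): Player 1 prefers Defect (14 > 1) — not an equilibrium.
(Cooperate, Defect): Player 1 prefers Defect (15 > 13); Player 2 prefers Cooperate (2 > 1) — not an equilibrium.
(Defect, Cooperate): Player 2 prefers Defect (7 > 1) — not an equilibrium.
(Defect, Defect): Player 1 gets 15 ≥ 13 from Cooperate, and Player 2 gets 7 ≥ 1 from Cooperate — Nash equilibrium.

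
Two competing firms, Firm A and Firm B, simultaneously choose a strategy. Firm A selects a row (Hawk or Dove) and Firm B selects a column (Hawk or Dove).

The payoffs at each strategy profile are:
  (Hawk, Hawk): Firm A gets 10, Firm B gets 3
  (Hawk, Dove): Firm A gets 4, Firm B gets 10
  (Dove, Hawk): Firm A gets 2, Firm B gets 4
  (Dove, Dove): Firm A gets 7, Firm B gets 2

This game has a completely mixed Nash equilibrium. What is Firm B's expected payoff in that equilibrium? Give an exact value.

34/9

First find p, the probability Firm A plays Hawk, from Firm B's indifference between Hawk and Dove: 3p + 4(1−p) = 10p + 2(1−p), giving p = 2/9.
Since Firm B is indifferent in equilibrium, Firm B's expected payoff equals the payoff from either column against (2/9, 7/9). Using Hawk: 3(2/9) + 4(7/9) = 34/9.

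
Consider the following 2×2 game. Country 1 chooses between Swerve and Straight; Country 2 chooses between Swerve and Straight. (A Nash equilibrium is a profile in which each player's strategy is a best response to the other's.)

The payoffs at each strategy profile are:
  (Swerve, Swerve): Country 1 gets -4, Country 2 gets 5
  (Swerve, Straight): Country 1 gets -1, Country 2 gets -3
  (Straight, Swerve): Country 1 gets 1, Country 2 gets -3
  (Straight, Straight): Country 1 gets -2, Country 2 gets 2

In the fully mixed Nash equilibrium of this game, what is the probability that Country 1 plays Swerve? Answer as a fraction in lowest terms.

5/13

Let x be the probability that Country 1 plays Swerve. In a completely mixed equilibrium, Country 2 must be indifferent between Swerve and Straight.
Country 2's expected payoff from Swerve is 5x − 3(1−x); from Straight it is −3x + 2(1−x).
Setting these equal: 8x − 3 = −5x + 2, so x = 5/13.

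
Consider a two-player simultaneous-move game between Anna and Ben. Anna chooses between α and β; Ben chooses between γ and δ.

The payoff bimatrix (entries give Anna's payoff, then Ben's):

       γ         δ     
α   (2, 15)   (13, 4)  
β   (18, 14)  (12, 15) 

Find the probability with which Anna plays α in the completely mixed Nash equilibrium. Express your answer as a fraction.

1/12

Let r be the probability that Anna plays α. In a completely mixed equilibrium, Ben must be indifferent between γ and δ.
Ben's expected payoff from γ is 15r + 14(1−r); from δ it is 4r + 15(1−r).
Setting these equal: r + 14 = −11r + 15, so r = 1/12.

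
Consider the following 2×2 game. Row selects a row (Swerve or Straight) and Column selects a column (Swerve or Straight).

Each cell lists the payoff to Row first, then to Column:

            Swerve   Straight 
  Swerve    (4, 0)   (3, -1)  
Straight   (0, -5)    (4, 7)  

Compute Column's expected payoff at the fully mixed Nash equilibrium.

-5/13

First find x, the probability Row plays Swerve, from Column's indifference between Swerve and Straight: −5(1−x) = −x + 7(1−x), giving x = 12/13.
Since Column is indifferent in equilibrium, Column's expected payoff equals the payoff from either column against (12/13, 1/13). Using Swerve: −5(1/13) = -5/13.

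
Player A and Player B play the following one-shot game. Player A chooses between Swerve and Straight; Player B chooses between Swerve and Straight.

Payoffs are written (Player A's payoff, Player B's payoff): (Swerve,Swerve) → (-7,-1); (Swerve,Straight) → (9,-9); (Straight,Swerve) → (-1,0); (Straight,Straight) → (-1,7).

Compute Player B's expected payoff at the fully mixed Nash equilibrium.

-7/15

First find p, the probability Player A plays Swerve, from Player B's indifference between Swerve and Straight: −p = −9p + 7(1−p), giving p = 7/15.
Since Player B is indifferent in equilibrium, Player B's expected payoff equals the payoff from either column against (7/15, 8/15). Using Swerve: −(7/15) = -7/15.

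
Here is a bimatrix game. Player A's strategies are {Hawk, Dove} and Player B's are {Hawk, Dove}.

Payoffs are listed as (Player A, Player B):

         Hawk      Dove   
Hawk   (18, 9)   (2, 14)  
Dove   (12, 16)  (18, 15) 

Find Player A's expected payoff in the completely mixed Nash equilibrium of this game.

150/11

First find q, the probability Player B plays Hawk, from Player A's indifference between Hawk and Dove: 18q + 2(1−q) = 12q + 18(1−q), giving q = 8/11.
Since Player A is indifferent in equilibrium, Player A's expected payoff equals the payoff from either row against (8/11, 3/11). Using Hawk: 18(8/11) + 2(3/11) = 150/11.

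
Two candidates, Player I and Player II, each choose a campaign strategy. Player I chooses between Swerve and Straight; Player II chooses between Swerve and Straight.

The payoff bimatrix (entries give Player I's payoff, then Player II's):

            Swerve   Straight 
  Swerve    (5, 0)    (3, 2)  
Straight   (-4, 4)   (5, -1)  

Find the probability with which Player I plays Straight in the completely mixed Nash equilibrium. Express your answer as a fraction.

Let r be the probability that Player I plays Swerve. In a completely mixed equilibrium, Player II must be indifferent between Swerve and Straight.
Player II's expected payoff from Swerve is 4(1−r); from Straight it is 2r − (1−r).
Setting these equal: −4r + 4 = 3r − 1, so r = 5/7.
Therefore Player I plays Straight with probability 1 − 5/7 = 2/7.

2/7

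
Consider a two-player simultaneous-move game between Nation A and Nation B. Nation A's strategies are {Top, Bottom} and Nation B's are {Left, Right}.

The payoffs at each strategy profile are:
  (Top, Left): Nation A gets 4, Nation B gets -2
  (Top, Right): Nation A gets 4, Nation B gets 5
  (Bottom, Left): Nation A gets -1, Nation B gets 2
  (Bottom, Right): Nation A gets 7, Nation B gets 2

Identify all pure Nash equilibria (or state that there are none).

(Top, Left): Nation B prefers Right (5 > -2) — not an equilibrium.
(Top, Right): Nation A prefers Bottom (7 > 4) — not an equilibrium.
(Bottom, Left): Nation A prefers Top (4 > -1) — not an equilibrium.
(Bottom, Right): Nation A gets 7 ≥ 4 from Top, and Nation B gets 2 ≥ 2 from Left — Nash equilibrium.

(Bottom, Right)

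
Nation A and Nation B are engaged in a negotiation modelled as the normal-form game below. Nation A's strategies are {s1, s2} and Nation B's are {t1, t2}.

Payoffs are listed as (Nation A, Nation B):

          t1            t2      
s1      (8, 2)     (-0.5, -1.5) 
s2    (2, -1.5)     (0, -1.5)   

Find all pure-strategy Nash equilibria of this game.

(s1, t1) and (s2, t2)

(s1, t1): Nation A gets 8 ≥ 2 from s2, and Nation B gets 2 ≥ -1.5 from t2 — Nash equilibrium.
(s1, t2): Nation A prefers s2 (0 > -0.5); Nation B prefers t1 (2 > -1.5) — not an equilibrium.
(s2, t1): Nation A prefers s1 (8 > 2) — not an equilibrium.
(s2, t2): Nation A gets 0 ≥ -0.5 from s1, and Nation B gets -1.5 ≥ -1.5 from t1 — Nash equilibrium.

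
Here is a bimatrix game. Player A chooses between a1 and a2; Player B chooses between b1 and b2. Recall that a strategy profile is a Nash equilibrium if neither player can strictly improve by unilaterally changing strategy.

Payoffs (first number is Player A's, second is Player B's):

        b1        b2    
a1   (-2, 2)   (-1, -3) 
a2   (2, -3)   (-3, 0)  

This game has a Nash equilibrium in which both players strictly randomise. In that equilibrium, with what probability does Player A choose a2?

5/8

Let p be the probability that Player A plays a1. In a completely mixed equilibrium, Player B must be indifferent between b1 and b2.
Player B's expected payoff from b1 is 2p − 3(1−p); from b2 it is −3p.
Setting these equal: 5p − 3 = −3p, so p = 3/8.
Therefore Player A plays a2 with probability 1 − 3/8 = 5/8.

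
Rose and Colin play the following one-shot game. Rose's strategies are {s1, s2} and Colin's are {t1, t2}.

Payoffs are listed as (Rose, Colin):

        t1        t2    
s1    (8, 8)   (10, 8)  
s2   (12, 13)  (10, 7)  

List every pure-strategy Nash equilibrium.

(s1, t2) and (s2, t1)

(s1, t1): Rose prefers s2 (12 > 8) — not an equilibrium.
(s1, t2): Rose gets 10 ≥ 10 from s2, and Colin gets 8 ≥ 8 from t1 — Nash equilibrium.
(s2, t1): Rose gets 12 ≥ 8 from s1, and Colin gets 13 ≥ 7 from t2 — Nash equilibrium.
(s2, t2): Colin prefers t1 (13 > 7) — not an equilibrium.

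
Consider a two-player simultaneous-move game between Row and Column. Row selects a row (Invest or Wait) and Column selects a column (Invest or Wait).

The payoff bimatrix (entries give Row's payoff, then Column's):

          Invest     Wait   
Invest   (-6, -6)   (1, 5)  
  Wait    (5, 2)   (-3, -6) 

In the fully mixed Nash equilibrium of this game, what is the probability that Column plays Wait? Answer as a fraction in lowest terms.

11/15

Let y be the probability that Column plays Invest. In a completely mixed equilibrium, Row must be indifferent between Invest and Wait.
Row's expected payoff from Invest is −6y + (1−y); from Wait it is 5y − 3(1−y).
Setting these equal: −7y + 1 = 8y − 3, so y = 4/15.
Therefore Column plays Wait with probability 1 − 4/15 = 11/15.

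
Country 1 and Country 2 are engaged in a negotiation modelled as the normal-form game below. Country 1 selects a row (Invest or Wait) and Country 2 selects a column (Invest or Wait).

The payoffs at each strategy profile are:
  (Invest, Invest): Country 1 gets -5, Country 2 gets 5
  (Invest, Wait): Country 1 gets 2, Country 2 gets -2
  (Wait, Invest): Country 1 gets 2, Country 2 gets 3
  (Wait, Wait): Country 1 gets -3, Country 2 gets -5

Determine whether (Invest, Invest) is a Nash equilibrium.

At (Invest, Invest), Country 1 earns -5; switching to Wait would give 2, so Country 1 would deviate.
Country 2 earns 5; switching to Wait would give -2, so Country 2 has no profitable deviation.
Since at least one player can profitably deviate, this is not a Nash equilibrium.

No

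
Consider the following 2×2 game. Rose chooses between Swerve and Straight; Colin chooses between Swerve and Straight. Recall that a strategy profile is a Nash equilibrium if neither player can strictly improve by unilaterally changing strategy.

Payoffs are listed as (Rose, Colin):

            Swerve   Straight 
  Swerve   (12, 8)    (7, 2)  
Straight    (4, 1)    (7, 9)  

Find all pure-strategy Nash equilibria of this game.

(Swerve, Swerve) and (Straight, Straight)

(Swerve, Swerve): Rose gets 12 ≥ 4 from Straight, and Colin gets 8 ≥ 2 from Straight — Nash equilibrium.
(Swerve, Straight): Colin prefers Swerve (8 > 2) — not an equilibrium.
(Straight, Swerve): Rose prefers Swerve (12 > 4); Colin prefers Straight (9 > 1) — not an equilibrium.
(Straight, Straight): Rose gets 7 ≥ 7 from Swerve, and Colin gets 9 ≥ 1 from Swerve — Nash equilibrium.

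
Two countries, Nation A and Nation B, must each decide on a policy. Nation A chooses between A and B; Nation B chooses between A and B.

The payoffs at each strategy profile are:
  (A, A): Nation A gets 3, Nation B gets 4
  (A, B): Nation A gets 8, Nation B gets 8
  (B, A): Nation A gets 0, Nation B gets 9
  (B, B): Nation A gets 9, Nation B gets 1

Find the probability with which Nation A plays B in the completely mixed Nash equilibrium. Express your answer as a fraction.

Let p be the probability that Nation A plays A. In a completely mixed equilibrium, Nation B must be indifferent between A and B.
Nation B's expected payoff from A is 4p + 9(1−p); from B it is 8p + (1−p).
Setting these equal: −5p + 9 = 7p + 1, so p = 2/3.
Therefore Nation A plays B with probability 1 − 2/3 = 1/3.

1/3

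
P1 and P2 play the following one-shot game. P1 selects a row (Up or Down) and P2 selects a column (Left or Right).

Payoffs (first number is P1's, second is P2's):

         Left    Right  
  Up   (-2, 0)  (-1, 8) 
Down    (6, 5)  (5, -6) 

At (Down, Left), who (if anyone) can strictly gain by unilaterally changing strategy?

P1 at (Down, Left) earns 6; deviating to Up yields -2 — not better.
P2 earns 5; deviating to Right yields -6 — not better.
Neither player can strictly improve; the profile is a Nash equilibrium.

Neither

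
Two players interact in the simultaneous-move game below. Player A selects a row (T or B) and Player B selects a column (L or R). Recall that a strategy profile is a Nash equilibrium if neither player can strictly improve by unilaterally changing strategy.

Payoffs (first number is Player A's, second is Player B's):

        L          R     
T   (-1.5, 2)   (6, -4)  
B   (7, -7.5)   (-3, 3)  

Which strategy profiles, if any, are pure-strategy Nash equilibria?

(T, L): Player A prefers B (7 > -1.5) — not an equilibrium.
(T, R): Player B prefers L (2 > -4) — not an equilibrium.
(B, L): Player B prefers R (3 > -7.5) — not an equilibrium.
(B, R): Player A prefers T (6 > -3) — not an equilibrium.

none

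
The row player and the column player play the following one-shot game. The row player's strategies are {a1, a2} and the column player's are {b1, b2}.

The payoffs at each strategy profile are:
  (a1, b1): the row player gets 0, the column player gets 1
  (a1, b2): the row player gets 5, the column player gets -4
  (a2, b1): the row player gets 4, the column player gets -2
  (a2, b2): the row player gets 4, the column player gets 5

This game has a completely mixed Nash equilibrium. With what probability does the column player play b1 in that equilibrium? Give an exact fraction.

1/5

Let y be the probability that the column player plays b1. In a completely mixed equilibrium, the row player must be indifferent between a1 and a2.
The row player's expected payoff from a1 is 5(1−y); from a2 it is 4y + 4(1−y).
Setting these equal: −5y + 5 = 4, so y = 1/5.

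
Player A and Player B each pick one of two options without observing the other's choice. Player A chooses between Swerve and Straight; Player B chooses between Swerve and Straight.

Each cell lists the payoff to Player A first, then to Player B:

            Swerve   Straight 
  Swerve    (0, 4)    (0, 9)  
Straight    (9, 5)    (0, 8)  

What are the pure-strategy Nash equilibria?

(Swerve, Swerve): Player A prefers Straight (9 > 0); Player B prefers Straight (9 > 4) — not an equilibrium.
(Swerve, Straight): Player A gets 0 ≥ 0 from Straight, and Player B gets 9 ≥ 4 from Swerve — Nash equilibrium.
(Straight, Swerve): Player B prefers Straight (8 > 5) — not an equilibrium.
(Straight, Straight): Player A gets 0 ≥ 0 from Swerve, and Player B gets 8 ≥ 5 from Swerve — Nash equilibrium.

(Swerve, Straight) and (Straight, Straight)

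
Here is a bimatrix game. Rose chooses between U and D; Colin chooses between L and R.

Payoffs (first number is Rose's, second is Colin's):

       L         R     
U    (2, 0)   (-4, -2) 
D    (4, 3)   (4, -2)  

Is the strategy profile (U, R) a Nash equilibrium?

At (U, R), Rose earns -4; switching to D would give 4, so Rose would deviate.
Colin earns -2; switching to L would give 0, so Colin would deviate.
Since at least one player can profitably deviate, this is not a Nash equilibrium.

No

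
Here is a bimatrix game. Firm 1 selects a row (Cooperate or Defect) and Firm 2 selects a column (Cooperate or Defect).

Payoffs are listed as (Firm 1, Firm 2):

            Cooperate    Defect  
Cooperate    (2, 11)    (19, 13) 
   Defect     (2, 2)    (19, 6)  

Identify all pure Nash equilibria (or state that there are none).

(Cooperate, Defect) and (Defect, Defect)

(Cooperate, Cooperate): Firm 2 prefers Defect (13 > 11) — not an equilibrium.
(Cooperate, Defect): Firm 1 gets 19 ≥ 19 from Defect, and Firm 2 gets 13 ≥ 11 from Cooperate — Nash equilibrium.
(Defect, Cooperate): Firm 2 prefers Defect (6 > 2) — not an equilibrium.
(Defect, Defect): Firm 1 gets 19 ≥ 19 from Cooperate, and Firm 2 gets 6 ≥ 2 from Cooperate — Nash equilibrium.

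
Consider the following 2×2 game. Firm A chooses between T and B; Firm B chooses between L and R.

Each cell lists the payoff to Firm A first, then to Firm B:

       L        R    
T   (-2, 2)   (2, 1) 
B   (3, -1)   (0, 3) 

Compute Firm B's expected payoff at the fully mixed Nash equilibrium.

7/5

First find p, the probability Firm A plays T, from Firm B's indifference between L and R: 2p − (1−p) = p + 3(1−p), giving p = 4/5.
Since Firm B is indifferent in equilibrium, Firm B's expected payoff equals the payoff from either column against (4/5, 1/5). Using L: 2(4/5) − (1/5) = 7/5.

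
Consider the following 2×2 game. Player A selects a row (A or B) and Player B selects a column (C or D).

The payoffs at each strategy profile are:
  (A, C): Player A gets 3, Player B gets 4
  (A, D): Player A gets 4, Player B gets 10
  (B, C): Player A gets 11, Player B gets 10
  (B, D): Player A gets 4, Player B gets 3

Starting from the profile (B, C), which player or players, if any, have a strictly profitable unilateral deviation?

Player A at (B, C) earns 11; deviating to A yields 3 — not better.
Player B earns 10; deviating to D yields 3 — not better.
Neither player can strictly improve; the profile is a Nash equilibrium.

Neither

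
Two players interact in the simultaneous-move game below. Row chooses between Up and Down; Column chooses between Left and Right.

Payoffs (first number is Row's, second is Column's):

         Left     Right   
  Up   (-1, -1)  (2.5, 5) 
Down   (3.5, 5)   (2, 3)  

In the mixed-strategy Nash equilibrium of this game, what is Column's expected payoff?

First find x, the probability Row plays Up, from Column's indifference between Left and Right: −x + 5(1−x) = 5x + 3(1−x), giving x = 1/4.
Since Column is indifferent in equilibrium, Column's expected payoff equals the payoff from either column against (1/4, 3/4). Using Left: −(1/4) + 5(3/4) = 7/2.

7/2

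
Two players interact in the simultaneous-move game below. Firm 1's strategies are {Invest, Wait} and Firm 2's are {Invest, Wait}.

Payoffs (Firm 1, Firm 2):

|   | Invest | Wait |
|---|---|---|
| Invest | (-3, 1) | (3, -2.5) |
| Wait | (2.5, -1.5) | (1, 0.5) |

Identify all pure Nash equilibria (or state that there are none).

(Invest, Invest): Firm 1 prefers Wait (2.5 > -3) — not an equilibrium.
(Invest, Wait): Firm 2 prefers Invest (1 > -2.5) — not an equilibrium.
(Wait, Invest): Firm 2 prefers Wait (0.5 > -1.5) — not an equilibrium.
(Wait, Wait): Firm 1 prefers Invest (3 > 1) — not an equilibrium.

none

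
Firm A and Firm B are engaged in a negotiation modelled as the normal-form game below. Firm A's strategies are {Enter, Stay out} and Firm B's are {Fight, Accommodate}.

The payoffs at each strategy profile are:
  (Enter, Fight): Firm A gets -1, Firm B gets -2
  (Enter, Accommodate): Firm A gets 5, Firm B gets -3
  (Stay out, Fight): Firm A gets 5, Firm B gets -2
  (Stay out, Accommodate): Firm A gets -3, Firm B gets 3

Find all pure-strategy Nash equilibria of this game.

(Enter, Fight): Firm A prefers Stay out (5 > -1) — not an equilibrium.
(Enter, Accommodate): Firm B prefers Fight (-2 > -3) — not an equilibrium.
(Stay out, Fight): Firm B prefers Accommodate (3 > -2) — not an equilibrium.
(Stay out, Accommodate): Firm A prefers Enter (5 > -3) — not an equilibrium.

none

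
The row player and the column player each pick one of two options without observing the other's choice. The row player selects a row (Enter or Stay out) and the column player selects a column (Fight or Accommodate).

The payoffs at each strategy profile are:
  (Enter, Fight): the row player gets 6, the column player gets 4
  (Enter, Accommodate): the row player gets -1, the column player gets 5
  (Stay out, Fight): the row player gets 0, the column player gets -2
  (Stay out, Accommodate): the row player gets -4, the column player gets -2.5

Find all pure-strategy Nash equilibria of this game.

(Enter, Fight): the column player prefers Accommodate (5 > 4) — not an equilibrium.
(Enter, Accommodate): the row player gets -1 ≥ -4 from Stay out, and the column player gets 5 ≥ 4 from Fight — Nash equilibrium.
(Stay out, Fight): the row player prefers Enter (6 > 0) — not an equilibrium.
(Stay out, Accommodate): the row player prefers Enter (-1 > -4); the column player prefers Fight (-2 > -2.5) — not an equilibrium.

(Enter, Accommodate)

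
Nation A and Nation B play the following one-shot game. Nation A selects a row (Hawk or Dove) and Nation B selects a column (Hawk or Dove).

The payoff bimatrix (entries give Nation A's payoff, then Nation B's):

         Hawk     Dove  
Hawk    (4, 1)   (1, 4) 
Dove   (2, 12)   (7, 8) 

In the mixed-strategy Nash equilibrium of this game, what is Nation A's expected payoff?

13/4

First find q, the probability Nation B plays Hawk, from Nation A's indifference between Hawk and Dove: 4q + (1−q) = 2q + 7(1−q), giving q = 3/4.
Since Nation A is indifferent in equilibrium, Nation A's expected payoff equals the payoff from either row against (3/4, 1/4). Using Hawk: 4(3/4) + (1/4) = 13/4.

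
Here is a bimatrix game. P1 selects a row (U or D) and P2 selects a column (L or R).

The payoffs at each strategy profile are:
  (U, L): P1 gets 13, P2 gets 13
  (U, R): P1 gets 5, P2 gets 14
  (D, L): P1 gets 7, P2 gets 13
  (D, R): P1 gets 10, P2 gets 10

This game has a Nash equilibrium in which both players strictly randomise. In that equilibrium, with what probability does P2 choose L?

5/11

Let c be the probability that P2 plays L. In a completely mixed equilibrium, P1 must be indifferent between U and D.
P1's expected payoff from U is 13c + 5(1−c); from D it is 7c + 10(1−c).
Setting these equal: 8c + 5 = −3c + 10, so c = 5/11.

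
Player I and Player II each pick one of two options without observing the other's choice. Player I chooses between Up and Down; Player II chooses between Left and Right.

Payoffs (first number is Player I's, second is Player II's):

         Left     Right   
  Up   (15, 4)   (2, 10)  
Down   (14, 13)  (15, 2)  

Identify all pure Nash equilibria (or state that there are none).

(Up, Left): Player II prefers Right (10 > 4) — not an equilibrium.
(Up, Right): Player I prefers Down (15 > 2) — not an equilibrium.
(Down, Left): Player I prefers Up (15 > 14) — not an equilibrium.
(Down, Right): Player II prefers Left (13 > 2) — not an equilibrium.

none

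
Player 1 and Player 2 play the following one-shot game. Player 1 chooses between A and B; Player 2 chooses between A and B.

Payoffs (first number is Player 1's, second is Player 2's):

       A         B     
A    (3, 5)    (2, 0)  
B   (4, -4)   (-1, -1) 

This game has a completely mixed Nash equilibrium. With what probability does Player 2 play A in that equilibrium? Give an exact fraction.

3/4

Let y be the probability that Player 2 plays A. In a completely mixed equilibrium, Player 1 must be indifferent between A and B.
Player 1's expected payoff from A is 3y + 2(1−y); from B it is 4y − (1−y).
Setting these equal: y + 2 = 5y − 1, so y = 3/4.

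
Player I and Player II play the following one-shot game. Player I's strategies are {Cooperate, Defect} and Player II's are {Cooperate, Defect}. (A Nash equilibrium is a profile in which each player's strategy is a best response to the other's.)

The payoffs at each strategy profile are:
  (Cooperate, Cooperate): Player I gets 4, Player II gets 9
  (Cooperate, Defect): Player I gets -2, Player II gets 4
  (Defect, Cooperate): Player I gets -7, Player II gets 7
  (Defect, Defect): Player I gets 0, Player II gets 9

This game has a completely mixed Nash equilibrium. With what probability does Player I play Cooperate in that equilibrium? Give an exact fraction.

Let x be the probability that Player I plays Cooperate. In a completely mixed equilibrium, Player II must be indifferent between Cooperate and Defect.
Player II's expected payoff from Cooperate is 9x + 7(1−x); from Defect it is 4x + 9(1−x).
Setting these equal: 2x + 7 = −5x + 9, so x = 2/7.

2/7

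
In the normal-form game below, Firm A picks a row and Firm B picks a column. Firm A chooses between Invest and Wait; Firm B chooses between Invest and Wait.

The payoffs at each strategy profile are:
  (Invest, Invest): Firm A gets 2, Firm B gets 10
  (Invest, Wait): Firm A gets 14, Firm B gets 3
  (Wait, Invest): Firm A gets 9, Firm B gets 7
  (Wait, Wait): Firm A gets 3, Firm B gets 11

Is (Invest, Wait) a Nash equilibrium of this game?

No

At (Invest, Wait), Firm A earns 14; switching to Wait would give 3, so Firm A has no profitable deviation.
Firm B earns 3; switching to Invest would give 10, so Firm B would deviate.
Since at least one player can profitably deviate, this is not a Nash equilibrium.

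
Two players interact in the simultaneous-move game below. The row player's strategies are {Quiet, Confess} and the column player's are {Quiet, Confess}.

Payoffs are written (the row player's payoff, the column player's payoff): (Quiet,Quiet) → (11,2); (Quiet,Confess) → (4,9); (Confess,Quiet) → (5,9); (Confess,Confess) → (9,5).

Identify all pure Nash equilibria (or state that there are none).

none

(Quiet, Quiet): the column player prefers Confess (9 > 2) — not an equilibrium.
(Quiet, Confess): the row player prefers Confess (9 > 4) — not an equilibrium.
(Confess, Quiet): the row player prefers Quiet (11 > 5) — not an equilibrium.
(Confess, Confess): the column player prefers Quiet (9 > 5) — not an equilibrium.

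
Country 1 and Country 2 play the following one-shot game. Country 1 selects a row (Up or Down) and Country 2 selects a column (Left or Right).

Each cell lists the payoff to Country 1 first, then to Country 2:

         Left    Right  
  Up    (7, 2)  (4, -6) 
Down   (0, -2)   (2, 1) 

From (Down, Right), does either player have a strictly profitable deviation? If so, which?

Country 1

Country 1 at (Down, Right) earns 2; deviating to Up yields 4 — a strict improvement.
Country 2 earns 1; deviating to Left yields -2 — not better.
Only Country 1 has a strictly profitable deviation.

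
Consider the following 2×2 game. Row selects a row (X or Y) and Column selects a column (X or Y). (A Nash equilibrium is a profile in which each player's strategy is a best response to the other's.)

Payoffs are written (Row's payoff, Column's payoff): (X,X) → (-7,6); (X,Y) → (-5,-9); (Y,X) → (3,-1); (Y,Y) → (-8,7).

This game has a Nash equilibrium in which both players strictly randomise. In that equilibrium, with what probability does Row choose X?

Let p be the probability that Row plays X. In a completely mixed equilibrium, Column must be indifferent between X and Y.
Column's expected payoff from X is 6p − (1−p); from Y it is −9p + 7(1−p).
Setting these equal: 7p − 1 = −16p + 7, so p = 8/23.

8/23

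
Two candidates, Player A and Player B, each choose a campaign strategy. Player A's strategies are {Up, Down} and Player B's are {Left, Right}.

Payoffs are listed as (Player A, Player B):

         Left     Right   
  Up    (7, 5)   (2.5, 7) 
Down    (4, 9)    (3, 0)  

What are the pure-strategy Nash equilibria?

none

(Up, Left): Player B prefers Right (7 > 5) — not an equilibrium.
(Up, Right): Player A prefers Down (3 > 2.5) — not an equilibrium.
(Down, Left): Player A prefers Up (7 > 4) — not an equilibrium.
(Down, Right): Player B prefers Left (9 > 0) — not an equilibrium.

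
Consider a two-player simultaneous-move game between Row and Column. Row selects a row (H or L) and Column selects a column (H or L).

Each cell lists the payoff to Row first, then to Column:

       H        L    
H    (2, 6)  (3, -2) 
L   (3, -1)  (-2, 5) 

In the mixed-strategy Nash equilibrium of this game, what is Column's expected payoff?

First find p, the probability Row plays H, from Column's indifference between H and L: 6p − (1−p) = −2p + 5(1−p), giving p = 3/7.
Since Column is indifferent in equilibrium, Column's expected payoff equals the payoff from either column against (3/7, 4/7). Using H: 6(3/7) − (4/7) = 2.

2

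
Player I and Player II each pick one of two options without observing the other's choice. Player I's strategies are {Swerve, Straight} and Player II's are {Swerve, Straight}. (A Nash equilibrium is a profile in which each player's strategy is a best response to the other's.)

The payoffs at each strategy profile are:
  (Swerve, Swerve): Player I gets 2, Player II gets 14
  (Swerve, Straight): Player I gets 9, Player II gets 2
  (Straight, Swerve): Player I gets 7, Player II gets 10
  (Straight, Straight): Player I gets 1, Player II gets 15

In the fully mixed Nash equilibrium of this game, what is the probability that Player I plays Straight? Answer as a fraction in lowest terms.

Let x be the probability that Player I plays Swerve. In a completely mixed equilibrium, Player II must be indifferent between Swerve and Straight.
Player II's expected payoff from Swerve is 14x + 10(1−x); from Straight it is 2x + 15(1−x).
Setting these equal: 4x + 10 = −13x + 15, so x = 5/17.
Therefore Player I plays Straight with probability 1 − 5/17 = 12/17.

12/17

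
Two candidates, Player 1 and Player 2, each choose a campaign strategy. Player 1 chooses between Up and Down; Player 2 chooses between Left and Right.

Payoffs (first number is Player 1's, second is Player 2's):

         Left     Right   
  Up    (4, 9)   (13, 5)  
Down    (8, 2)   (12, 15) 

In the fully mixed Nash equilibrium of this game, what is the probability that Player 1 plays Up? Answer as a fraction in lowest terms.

Let r be the probability that Player 1 plays Up. In a completely mixed equilibrium, Player 2 must be indifferent between Left and Right.
Player 2's expected payoff from Left is 9r + 2(1−r); from Right it is 5r + 15(1−r).
Setting these equal: 7r + 2 = −10r + 15, so r = 13/17.

13/17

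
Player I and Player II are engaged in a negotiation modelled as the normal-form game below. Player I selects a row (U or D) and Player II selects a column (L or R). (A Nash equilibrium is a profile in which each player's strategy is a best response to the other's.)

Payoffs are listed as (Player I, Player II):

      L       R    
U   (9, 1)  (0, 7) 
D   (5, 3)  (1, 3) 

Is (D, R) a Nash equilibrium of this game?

At (D, R), Player I earns 1; switching to U would give 0, so Player I has no profitable deviation.
Player II earns 3; switching to L would give 3, so Player II has no profitable deviation.
Neither player can gain by a unilateral deviation, so this profile is a Nash equilibrium.

Yes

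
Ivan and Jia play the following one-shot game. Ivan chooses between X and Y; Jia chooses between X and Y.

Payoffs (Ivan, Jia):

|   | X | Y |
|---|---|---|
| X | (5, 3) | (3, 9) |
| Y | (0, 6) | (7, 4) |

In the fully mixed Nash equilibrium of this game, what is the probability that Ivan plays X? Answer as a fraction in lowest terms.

1/4

Let x be the probability that Ivan plays X. In a completely mixed equilibrium, Jia must be indifferent between X and Y.
Jia's expected payoff from X is 3x + 6(1−x); from Y it is 9x + 4(1−x).
Setting these equal: −3x + 6 = 5x + 4, so x = 1/4.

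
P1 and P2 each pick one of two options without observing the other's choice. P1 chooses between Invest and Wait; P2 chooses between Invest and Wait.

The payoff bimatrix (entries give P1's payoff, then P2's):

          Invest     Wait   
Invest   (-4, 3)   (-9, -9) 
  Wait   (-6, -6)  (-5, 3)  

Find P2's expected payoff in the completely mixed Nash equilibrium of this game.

-15/7

First find x, the probability P1 plays Invest, from P2's indifference between Invest and Wait: 3x − 6(1−x) = −9x + 3(1−x), giving x = 3/7.
Since P2 is indifferent in equilibrium, P2's expected payoff equals the payoff from either column against (3/7, 4/7). Using Invest: 3(3/7) − 6(4/7) = -15/7.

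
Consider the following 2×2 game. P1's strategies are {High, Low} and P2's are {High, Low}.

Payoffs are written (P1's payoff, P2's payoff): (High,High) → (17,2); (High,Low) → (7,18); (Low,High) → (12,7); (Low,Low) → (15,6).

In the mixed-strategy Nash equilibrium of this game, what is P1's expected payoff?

First find y, the probability P2 plays High, from P1's indifference between High and Low: 17y + 7(1−y) = 12y + 15(1−y), giving y = 8/13.
Since P1 is indifferent in equilibrium, P1's expected payoff equals the payoff from either row against (8/13, 5/13). Using High: 17(8/13) + 7(5/13) = 171/13.

171/13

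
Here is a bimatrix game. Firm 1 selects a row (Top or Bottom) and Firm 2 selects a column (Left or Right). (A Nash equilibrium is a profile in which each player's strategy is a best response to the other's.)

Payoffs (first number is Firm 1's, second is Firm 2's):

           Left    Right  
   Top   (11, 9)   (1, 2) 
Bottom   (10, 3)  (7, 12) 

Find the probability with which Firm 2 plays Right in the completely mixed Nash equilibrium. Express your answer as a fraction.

1/7

Let y be the probability that Firm 2 plays Left. In a completely mixed equilibrium, Firm 1 must be indifferent between Top and Bottom.
Firm 1's expected payoff from Top is 11y + (1−y); from Bottom it is 10y + 7(1−y).
Setting these equal: 10y + 1 = 3y + 7, so y = 6/7.
Therefore Firm 2 plays Right with probability 1 − 6/7 = 1/7.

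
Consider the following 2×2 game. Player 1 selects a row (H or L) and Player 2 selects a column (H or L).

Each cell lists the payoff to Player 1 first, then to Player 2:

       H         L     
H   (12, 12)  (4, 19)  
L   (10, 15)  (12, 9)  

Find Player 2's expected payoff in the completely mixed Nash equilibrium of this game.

177/13

First find p, the probability Player 1 plays H, from Player 2's indifference between H and L: 12p + 15(1−p) = 19p + 9(1−p), giving p = 6/13.
Since Player 2 is indifferent in equilibrium, Player 2's expected payoff equals the payoff from either column against (6/13, 7/13). Using H: 12(6/13) + 15(7/13) = 177/13.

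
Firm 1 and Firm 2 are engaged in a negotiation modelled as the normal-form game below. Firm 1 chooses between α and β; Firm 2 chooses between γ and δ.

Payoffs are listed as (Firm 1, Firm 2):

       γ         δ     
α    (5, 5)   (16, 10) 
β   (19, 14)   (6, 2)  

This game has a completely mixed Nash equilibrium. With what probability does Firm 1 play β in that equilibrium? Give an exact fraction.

5/17

Let r be the probability that Firm 1 plays α. In a completely mixed equilibrium, Firm 2 must be indifferent between γ and δ.
Firm 2's expected payoff from γ is 5r + 14(1−r); from δ it is 10r + 2(1−r).
Setting these equal: −9r + 14 = 8r + 2, so r = 12/17.
Therefore Firm 1 plays β with probability 1 − 12/17 = 5/17.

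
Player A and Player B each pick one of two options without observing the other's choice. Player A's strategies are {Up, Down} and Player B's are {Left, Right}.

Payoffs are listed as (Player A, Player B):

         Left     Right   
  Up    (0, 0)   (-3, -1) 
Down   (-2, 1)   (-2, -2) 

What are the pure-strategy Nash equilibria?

(Up, Left)

(Up, Left): Player A gets 0 ≥ -2 from Down, and Player B gets 0 ≥ -1 from Right — Nash equilibrium.
(Up, Right): Player A prefers Down (-2 > -3); Player B prefers Left (0 > -1) — not an equilibrium.
(Down, Left): Player A prefers Up (0 > -2) — not an equilibrium.
(Down, Right): Player B prefers Left (1 > -2) — not an equilibrium.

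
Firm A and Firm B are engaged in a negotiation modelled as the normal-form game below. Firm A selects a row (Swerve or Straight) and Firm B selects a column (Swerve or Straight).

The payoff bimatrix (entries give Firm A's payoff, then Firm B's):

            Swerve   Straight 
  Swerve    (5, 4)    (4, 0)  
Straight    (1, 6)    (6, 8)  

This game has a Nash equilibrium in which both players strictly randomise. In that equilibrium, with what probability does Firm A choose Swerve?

Let p be the probability that Firm A plays Swerve. In a completely mixed equilibrium, Firm B must be indifferent between Swerve and Straight.
Firm B's expected payoff from Swerve is 4p + 6(1−p); from Straight it is 8(1−p).
Setting these equal: −2p + 6 = −8p + 8, so p = 1/3.

1/3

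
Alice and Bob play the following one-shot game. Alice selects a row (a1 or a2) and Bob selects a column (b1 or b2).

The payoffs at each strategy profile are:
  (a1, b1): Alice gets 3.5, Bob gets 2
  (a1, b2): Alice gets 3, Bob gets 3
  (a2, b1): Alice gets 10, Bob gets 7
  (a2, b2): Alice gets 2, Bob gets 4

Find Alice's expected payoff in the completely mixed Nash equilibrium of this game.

First find q, the probability Bob plays b1, from Alice's indifference between a1 and a2: 3.5q + 3(1−q) = 10q + 2(1−q), giving q = 2/15.
Since Alice is indifferent in equilibrium, Alice's expected payoff equals the payoff from either row against (2/15, 13/15). Using a1: 3.5(2/15) + 3(13/15) = 46/15.

46/15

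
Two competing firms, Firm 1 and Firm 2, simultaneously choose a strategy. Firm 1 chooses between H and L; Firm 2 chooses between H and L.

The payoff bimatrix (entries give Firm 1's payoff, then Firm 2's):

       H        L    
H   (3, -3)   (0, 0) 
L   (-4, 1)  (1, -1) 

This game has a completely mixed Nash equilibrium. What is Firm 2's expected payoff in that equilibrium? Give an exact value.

First find x, the probability Firm 1 plays H, from Firm 2's indifference between H and L: −3x + (1−x) = −(1−x), giving x = 2/5.
Since Firm 2 is indifferent in equilibrium, Firm 2's expected payoff equals the payoff from either column against (2/5, 3/5). Using H: −3(2/5) + (3/5) = -3/5.

-3/5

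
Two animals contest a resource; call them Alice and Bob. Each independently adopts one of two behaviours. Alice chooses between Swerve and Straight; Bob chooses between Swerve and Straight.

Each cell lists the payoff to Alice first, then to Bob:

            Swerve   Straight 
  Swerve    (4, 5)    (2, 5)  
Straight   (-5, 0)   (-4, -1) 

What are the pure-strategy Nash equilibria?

(Swerve, Swerve) and (Swerve, Straight)

(Swerve, Swerve): Alice gets 4 ≥ -5 from Straight, and Bob gets 5 ≥ 5 from Straight — Nash equilibrium.
(Swerve, Straight): Alice gets 2 ≥ -4 from Straight, and Bob gets 5 ≥ 5 from Swerve — Nash equilibrium.
(Straight, Swerve): Alice prefers Swerve (4 > -5) — not an equilibrium.
(Straight, Straight): Alice prefers Swerve (2 > -4); Bob prefers Swerve (0 > -1) — not an equilibrium.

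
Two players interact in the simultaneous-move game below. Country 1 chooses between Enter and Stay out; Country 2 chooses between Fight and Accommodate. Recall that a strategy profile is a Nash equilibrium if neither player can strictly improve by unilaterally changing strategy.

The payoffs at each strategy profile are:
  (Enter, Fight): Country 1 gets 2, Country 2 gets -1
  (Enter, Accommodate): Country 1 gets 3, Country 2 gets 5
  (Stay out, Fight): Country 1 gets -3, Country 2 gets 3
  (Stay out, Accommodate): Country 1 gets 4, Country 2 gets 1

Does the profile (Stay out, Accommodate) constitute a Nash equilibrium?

No

At (Stay out, Accommodate), Country 1 earns 4; switching to Enter would give 3, so Country 1 has no profitable deviation.
Country 2 earns 1; switching to Fight would give 3, so Country 2 would deviate.
Since at least one player can profitably deviate, this is not a Nash equilibrium.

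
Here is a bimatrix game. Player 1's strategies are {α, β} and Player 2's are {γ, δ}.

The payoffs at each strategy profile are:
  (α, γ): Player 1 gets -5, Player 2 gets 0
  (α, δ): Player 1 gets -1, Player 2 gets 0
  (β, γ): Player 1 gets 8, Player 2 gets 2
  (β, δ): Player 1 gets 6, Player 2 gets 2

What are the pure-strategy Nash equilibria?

(α, γ): Player 1 prefers β (8 > -5) — not an equilibrium.
(α, δ): Player 1 prefers β (6 > -1) — not an equilibrium.
(β, γ): Player 1 gets 8 ≥ -5 from α, and Player 2 gets 2 ≥ 2 from δ — Nash equilibrium.
(β, δ): Player 1 gets 6 ≥ -1 from α, and Player 2 gets 2 ≥ 2 from γ — Nash equilibrium.

(β, γ) and (β, δ)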